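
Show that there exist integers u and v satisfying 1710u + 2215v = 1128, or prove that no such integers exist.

No, no such integers exist.

gcd(1710, 2215) = 5, so every integer of the form 1710u + 2215v is a multiple of 5.
However 1128 leaves remainder 3 on division by 5.
Hence no integers u, v satisfy the equation.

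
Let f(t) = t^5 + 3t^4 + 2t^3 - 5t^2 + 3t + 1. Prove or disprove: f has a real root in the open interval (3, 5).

f(3) = 505 and f(5) = 5141, both positive, so a sign-change argument is unavailable; we show f keeps this sign on the whole interval.
Substitute t = 3 + u, where 0 < u < 2 on the interval. Expanding, f(3 + u) = u^5 + 18u^4 + 128u^3 + 445u^2 + 756u + 505.
The nonzero coefficients here are all positive, so for u > 0 every term is positive (or zero), and the constant term 505 is strictly positive.
So f is strictly positive on (3, 5); no root exists in the interval.

No such root exists.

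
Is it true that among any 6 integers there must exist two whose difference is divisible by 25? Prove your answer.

No; for instance {90, 91, 92, 93, 94, 95} is a counterexample.

Take the 6 consecutive integers 90, 91, …, 95: their residues mod 25 are all distinct because 6 ≤ 25.
Any two of them differ by at most 5 < 25 and by at least 1, so no difference is a multiple of 25.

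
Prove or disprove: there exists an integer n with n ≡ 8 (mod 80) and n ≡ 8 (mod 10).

n = 8

Here gcd(80, 10) = 10, and both 8 and 8 leave remainder 8 mod 10, so the system is consistent.
The smallest candidate n = 8 works directly: 8 ≡ 8 (mod 10).
Check: 8 mod 80 = 8, 8 mod 10 = 8. ✓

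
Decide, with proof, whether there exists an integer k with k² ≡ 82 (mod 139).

Apply Euler's criterion with the prime 139: 82 is a quadratic residue iff 82^69 ≡ 1 (mod 139), and a non-residue iff it is ≡ −1.
Squaring successively (mod 139): 82^2 = 6724 ≡ 52; 82^4 ≡ 52² = 2704 ≡ 63; 82^8 ≡ 63² = 3969 ≡ 77; 82^16 ≡ 77² = 5929 ≡ 91; 82^32 ≡ 91² = 8281 ≡ 80; 82^64 ≡ 80² = 6400 ≡ 6.
Since 69 = 64 + 4 + 1, 82^69 ≡ 6 · 63 · 82; multiplying out mod 139: 6·63 = 378 ≡ 100, then 100·82 = 8200 ≡ 138. Thus 82^69 ≡ 138 ≡ −1 (mod 139).
By Euler's criterion 82 is a quadratic non-residue mod 139: no k satisfies k² ≡ 82 (mod 139).

There is no such integer.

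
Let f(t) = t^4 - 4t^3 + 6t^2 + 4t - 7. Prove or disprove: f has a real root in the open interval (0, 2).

Yes, f has a root in the interval.

f(0) = -7 and f(2) = 9, which have opposite signs.
As a polynomial, f is continuous on every closed interval.
By the Intermediate Value Theorem f must vanish at some point of (0, 2).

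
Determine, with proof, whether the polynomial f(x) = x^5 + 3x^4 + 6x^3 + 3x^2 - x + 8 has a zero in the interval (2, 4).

No such root exists.

f(2) = 146 and f(4) = 2228, both positive, so a sign-change argument is unavailable; we show f keeps this sign on the whole interval.
Shift to the endpoint 2: with x = 2 + u (0 < u < 2), one computes f(2 + u) = u^5 + 13u^4 + 70u^3 + 191u^2 + 259u + 146.
The nonzero coefficients here are all positive, so for u > 0 every term is positive (or zero), and the constant term 146 is strictly positive.
Therefore f(x) > 0 throughout (2, 4), and f has no zero there.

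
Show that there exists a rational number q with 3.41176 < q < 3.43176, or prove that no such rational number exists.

q = 24/7

Multiplying by 7: 7·3.41176 = 23.88232 and 7·3.43176 = 24.02232, so the integer 24 lies strictly between them.
So q = 24/7 works: it is a ratio of integers, and dividing 7·3.41176 < 24 < 7·3.43176 through by 7 gives 3.41176 < 24/7 < 3.43176.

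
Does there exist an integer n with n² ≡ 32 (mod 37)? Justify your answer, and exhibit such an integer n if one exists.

Apply Euler's criterion with the prime 37: 32 is a quadratic residue iff 32^18 ≡ 1 (mod 37), and a non-residue iff it is ≡ −1.
Squaring successively (mod 37): 32^2 = 1024 ≡ 25; 32^4 ≡ 25² = 625 ≡ 33; 32^8 ≡ 33² = 1089 ≡ 16; 32^16 ≡ 16² = 256 ≡ 34.
Since 18 = 16 + 2, 32^18 ≡ 34 · 25; multiplying out mod 37: 34·25 = 850 ≡ 36. Thus 32^18 ≡ 36 ≡ −1 (mod 37).
The value −1 means 32 is a non-residue modulo 37, so n² ≡ 32 (mod 37) is impossible.

No, no such integer exists.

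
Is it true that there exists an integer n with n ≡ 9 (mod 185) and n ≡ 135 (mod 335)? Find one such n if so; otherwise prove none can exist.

Reduce both congruences modulo 5, which divides 185 and 335: they say n ≡ 9 (mod 5) and n ≡ 135 (mod 5).
However 9 ≡ 4 and 135 ≡ 0 (mod 5), and 4 ≠ 0.
Hence the system has no solution.

No such integer exists.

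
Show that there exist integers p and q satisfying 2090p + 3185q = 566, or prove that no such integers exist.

gcd(2090, 3185) = 5, so every integer of the form 2090p + 3185q is a multiple of 5.
But 566 is not a multiple of 5 (it leaves remainder 1).
So the equation is unsolvable over ℤ.

No such integers exist.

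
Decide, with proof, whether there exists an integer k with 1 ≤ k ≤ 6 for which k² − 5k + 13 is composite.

k = 4

At k = 4: 4² − 5·4 + 13 = 9 = 3·3, which is composite.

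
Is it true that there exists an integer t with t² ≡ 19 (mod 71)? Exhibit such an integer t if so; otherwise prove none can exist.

t = 27

t = 27 works: 27² = 729, and 729 − 19 = 710 = 10·71.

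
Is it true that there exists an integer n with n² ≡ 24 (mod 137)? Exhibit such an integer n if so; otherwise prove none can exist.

137 is prime, so by Euler's criterion 24 is a square mod 137 iff 24^((137−1)/2) = 24^68 ≡ 1 (mod 137).
Repeated squaring mod 137: 24^2 = 576 ≡ 28; 24^4 ≡ 28² = 784 ≡ 99; 24^8 ≡ 99² = 9801 ≡ 74; 24^16 ≡ 74² = 5476 ≡ 133; 24^32 ≡ 133² = 17689 ≡ 16; 24^64 ≡ 16² = 256 ≡ 119.
Since 68 = 64 + 4, 24^68 ≡ 119 · 99; multiplying out mod 137: 119·99 = 11781 ≡ 136. Thus 24^68 ≡ 136 ≡ −1 (mod 137).
By Euler's criterion 24 is a quadratic non-residue mod 137: no n satisfies n² ≡ 24 (mod 137).

No, no such integer exists.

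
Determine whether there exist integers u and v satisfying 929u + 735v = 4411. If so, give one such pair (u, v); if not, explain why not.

u = 269, v = -334

Since gcd(929, 735) = 1, every integer is an integer combination of 929 and 735.
Dividing repeatedly: 929 = 1·735 + 194, 735 = 3·194 + 153, 194 = 1·153 + 41, 153 = 3·41 + 30, 41 = 1·30 + 11, 30 = 2·11 + 8, 11 = 1·8 + 3, 8 = 2·3 + 2, 3 = 1·2 + 1, 2 = 2·1 + 0.
Working back up the chain: 1 = 3 − 1·2 = 3 − (8 − 2·3) = −8 + 3·3 = −8 + 3·(11 − 1·8) = 3·11 − 4·8 = 3·11 − 4·(30 − 2·11) = −4·30 + 11·11 = −4·30 + 11·(41 − 1·30) = 11·41 − 15·30 = 11·41 − 15·(153 − 3·41) = −15·153 + 56·41 = −15·153 + 56·(194 − 1·153) = 56·194 − 71·153 = 56·194 − 71·(735 − 3·194) = −71·735 + 269·194 = −71·735 + 269·(929 − 1·735) = 269·929 − 340·735. So 929·269 + 735·(-340) = 1.
Scaling by 4411 gives the particular solution (u, v) = (1186559, -1499740).
Subtracting 1614·735 from u and adding 1614·929 to v gives the tidier solution (269, -334).
Check: 929·269 + 735·(-334) = 249901 − 245490 = 4411. ✓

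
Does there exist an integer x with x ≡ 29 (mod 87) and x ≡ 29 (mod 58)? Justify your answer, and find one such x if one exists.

x = 29

Here gcd(87, 58) = 29, and both 29 and 29 leave remainder 0 mod 29, so the system is consistent.
The smallest candidate x = 29 works directly: 29 ≡ 29 (mod 58).
Indeed 29 ≡ 29 (mod 87) and 29 ≡ 29 (mod 58).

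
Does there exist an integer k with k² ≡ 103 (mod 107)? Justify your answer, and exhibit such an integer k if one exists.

There is no such integer.

107 is prime, so by Euler's criterion 103 is a square mod 107 iff 103^((107−1)/2) = 103^53 ≡ 1 (mod 107).
Squaring successively (mod 107): 103^2 = 10609 ≡ 16; 103^4 ≡ 16² = 256 ≡ 42; 103^8 ≡ 42² = 1764 ≡ 52; 103^16 ≡ 52² = 2704 ≡ 29; 103^32 ≡ 29² = 841 ≡ 92.
Since 53 = 32 + 16 + 4 + 1, 103^53 ≡ 92 · 29 · 42 · 103; multiplying out mod 107: 92·29 = 2668 ≡ 100, then 100·42 = 4200 ≡ 27, then 27·103 = 2781 ≡ 106. Thus 103^53 ≡ 106 ≡ −1 (mod 107).
The value −1 means 103 is a non-residue modulo 107, so k² ≡ 103 (mod 107) is impossible.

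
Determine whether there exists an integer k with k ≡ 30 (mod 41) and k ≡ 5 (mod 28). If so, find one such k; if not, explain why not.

k = 481

The moduli 41 and 28 are coprime, so by the Chinese Remainder Theorem a unique solution modulo 1148 exists.
Any solution of the first congruence is k = 30 + 41t; substituting into the second, 41t ≡ 5 − 30 ≡ 3 (mod 28).
41 ≡ 13 (mod 28), so this reads 13t ≡ 3 (mod 28). To invert 13 modulo 28: 28 = 2·13 + 2, 13 = 6·2 + 1, 2 = 2·1 + 0, and unwinding, 1 = 13 − 6·2 = 13 − 6·(28 − 2·13) = −6·28 + 13·13. Thus 13⁻¹ ≡ 13 (mod 28).
Multiplying by 13: t ≡ 13·3 = 39 ≡ 11 (mod 28).
With t = 11: k = 30 + 41·11 = 481.
Verify: 481 = 11·41 + 30 and 481 = 17·28 + 5. ✓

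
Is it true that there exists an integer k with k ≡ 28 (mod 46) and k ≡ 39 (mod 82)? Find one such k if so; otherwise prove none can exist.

There is no such integer.

Reduce both congruences modulo 2, which divides 46 and 82: they say k ≡ 28 (mod 2) and k ≡ 39 (mod 2).
However 28 ≡ 0 and 39 ≡ 1 (mod 2), and 0 ≠ 1.
Hence the system has no solution.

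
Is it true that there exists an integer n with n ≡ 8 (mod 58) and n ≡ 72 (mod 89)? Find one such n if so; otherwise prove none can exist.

The moduli 58 and 89 are coprime, so by the Chinese Remainder Theorem a unique solution modulo 5162 exists.
Any solution of the first congruence is n = 8 + 58t; substituting into the second, 58t ≡ 72 − 8 ≡ 64 (mod 89).
Invert 58 mod 89 by the Euclidean algorithm: 89 = 1·58 + 31, 58 = 1·31 + 27, 31 = 1·27 + 4, 27 = 6·4 + 3, 4 = 1·3 + 1, 3 = 3·1 + 0; back-substituting, 1 = 4 − 1·3 = 4 − (27 − 6·4) = −27 + 7·4 = −27 + 7·(31 − 1·27) = 7·31 − 8·27 = 7·31 − 8·(58 − 1·31) = −8·58 + 15·31 = −8·58 + 15·(89 − 1·58) = 15·89 − 23·58. Hence 58·(-23) ≡ 1, so 58⁻¹ ≡ -23 ≡ 66 (mod 89).
Therefore t ≡ 66·64 = 4224 ≡ 41 (mod 89).
With t = 41: n = 8 + 58·41 = 2386.
Verify: 2386 = 41·58 + 8 and 2386 = 26·89 + 72. ✓

n = 2386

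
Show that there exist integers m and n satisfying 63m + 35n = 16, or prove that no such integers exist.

No, no such integers exist.

Any value of 63m + 35n is a multiple of gcd(63, 35) = 7.
But 16 = 7·2 + 2, so 7 ∤ 16.
So the equation is unsolvable over ℤ.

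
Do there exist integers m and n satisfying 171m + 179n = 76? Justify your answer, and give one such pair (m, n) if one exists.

m = 80, n = -76

Since gcd(171, 179) = 1, every integer is an integer combination of 171 and 179.
Run the Euclidean algorithm on 179 and 171: 179 = 1·171 + 8, 171 = 21·8 + 3, 8 = 2·3 + 2, 3 = 1·2 + 1, 2 = 2·1 + 0.
Unwinding: 1 = 3 − 1·2 = 3 − (8 − 2·3) = −8 + 3·3 = −8 + 3·(171 − 21·8) = 3·171 − 64·8 = 3·171 − 64·(179 − 1·171) = −64·179 + 67·171, i.e. 171·67 + 179·(-64) = 1.
Scaling by 76 gives the particular solution (m, n) = (5092, -4864).
Shifting by a multiple of (179, −171) keeps it a solution: m = 5092 − 28·179 = 80, n = -4864 + 28·171 = -76.
Indeed 171·80 + 179·(-76) = 13680 − 13604 = 76.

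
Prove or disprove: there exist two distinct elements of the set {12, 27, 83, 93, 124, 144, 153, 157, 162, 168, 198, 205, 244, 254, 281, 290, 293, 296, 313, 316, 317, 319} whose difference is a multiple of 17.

27 mod 17 = 10 and 316 mod 17 = 10, so 316 − 27 = 289 = 17·17.

The pair (27, 316) works.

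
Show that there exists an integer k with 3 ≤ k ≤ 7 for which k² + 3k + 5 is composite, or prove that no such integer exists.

At k = 5: 5² + 3·5 + 5 = 45 = 3·15, which is composite.

k = 5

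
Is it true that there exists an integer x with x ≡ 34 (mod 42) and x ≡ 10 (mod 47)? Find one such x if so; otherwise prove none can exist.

Since 42 and 47 share no common factor, CRT says the pair of congruences has a solution (unique mod 1974).
Any solution of the first congruence is x = 34 + 42t; substituting into the second, 42t ≡ 10 − 34 ≡ 23 (mod 47).
Invert 42 mod 47 by the Euclidean algorithm: 47 = 1·42 + 5, 42 = 8·5 + 2, 5 = 2·2 + 1, 2 = 2·1 + 0; back-substituting, 1 = 5 − 2·2 = 5 − 2·(42 − 8·5) = −2·42 + 17·5 = −2·42 + 17·(47 − 1·42) = 17·47 − 19·42. Hence 42·(-19) ≡ 1, so 42⁻¹ ≡ -19 ≡ 28 (mod 47).
Therefore t ≡ 28·23 = 644 ≡ 33 (mod 47).
With t = 33: x = 34 + 42·33 = 1420.
Check: 1420 mod 42 = 34, 1420 mod 47 = 10. ✓

x = 1420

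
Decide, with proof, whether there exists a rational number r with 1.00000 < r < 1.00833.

Look for a denominator N such that an integer falls strictly between N·1.00000 and N·1.00833. N = 121 works: 121·1.00000 = 121.00000 < 122 < 122.00793 = 121·1.00833.
So r = 122/121 works: it is a ratio of integers, and dividing 121·1.00000 < 122 < 121·1.00833 through by 121 gives 1.00000 < 122/121 < 1.00833.

r = 122/121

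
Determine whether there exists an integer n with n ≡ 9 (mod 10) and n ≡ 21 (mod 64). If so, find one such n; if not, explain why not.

n = 149

gcd(10, 64) = 2. A simultaneous solution exists iff 9 ≡ 21 (mod 2); here 9 mod 2 = 1 = 21 mod 2, so it does.
Put n = 9 + 10t, so we need 10t ≡ 12 (mod 64), equivalently (divide by 2) 5t ≡ 6 (mod 32).
Note 5·13 = 65 ≡ 1 (mod 32) (as 65 − 1 = 2·32), so 5⁻¹ ≡ 13.
Therefore t ≡ 13·6 = 78 ≡ 14 (mod 32).
Then n = 9 + 10·14 = 149.
Check: 149 mod 10 = 9, 149 mod 64 = 21. ✓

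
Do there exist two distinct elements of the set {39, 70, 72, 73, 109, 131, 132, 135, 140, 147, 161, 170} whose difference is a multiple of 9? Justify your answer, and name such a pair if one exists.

The pair (39, 147) works.

39 mod 9 = 3 and 147 mod 9 = 3, so 147 − 39 = 108 = 12·9.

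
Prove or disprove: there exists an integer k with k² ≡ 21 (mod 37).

k = 13

Take k = 13. Then 13² = 169 = 4·37 + 21, so 13² ≡ 21 (mod 37).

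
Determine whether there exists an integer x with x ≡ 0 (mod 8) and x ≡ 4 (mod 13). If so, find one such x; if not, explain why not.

gcd(8, 13) = 1, so the Chinese Remainder Theorem guarantees exactly one residue class mod 104 satisfying both.
Write x = 0 + 8t and require 0 + 8t ≡ 4 (mod 13), i.e. 8t ≡ 4 (mod 13).
Since 8·5 = 40 = 3·13 + 1, the inverse of 8 mod 13 is 5.
Therefore t ≡ 5·4 = 20 ≡ 7 (mod 13).
With t = 7: x = 0 + 8·7 = 56.
Check: 56 mod 8 = 0, 56 mod 13 = 4. ✓

x = 56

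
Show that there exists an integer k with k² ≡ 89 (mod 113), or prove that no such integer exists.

Apply Euler's criterion with the prime 113: 89 is a quadratic residue iff 89^56 ≡ 1 (mod 113), and a non-residue iff it is ≡ −1.
Repeated squaring mod 113: 89^2 = 7921 ≡ 11; 89^4 ≡ 11² = 121 ≡ 8; 89^8 ≡ 8² = 64 ≡ 64; 89^16 ≡ 64² = 4096 ≡ 28; 89^32 ≡ 28² = 784 ≡ 106.
Since 56 = 32 + 16 + 8, 89^56 ≡ 106 · 28 · 64; multiplying out mod 113: 106·28 = 2968 ≡ 30, then 30·64 = 1920 ≡ 112. Thus 89^56 ≡ 112 ≡ −1 (mod 113).
By Euler's criterion 89 is a quadratic non-residue mod 113: no k satisfies k² ≡ 89 (mod 113).

There is no such integer.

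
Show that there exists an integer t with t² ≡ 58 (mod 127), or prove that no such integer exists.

There is no such integer.

127 is prime, so by Euler's criterion 58 is a square mod 127 iff 58^((127−1)/2) = 58^63 ≡ 1 (mod 127).
Squaring successively (mod 127): 58^2 = 3364 ≡ 62; 58^4 ≡ 62² = 3844 ≡ 34; 58^8 ≡ 34² = 1156 ≡ 13; 58^16 ≡ 13² = 169 ≡ 42; 58^32 ≡ 42² = 1764 ≡ 113.
Since 63 = 32 + 16 + 8 + 4 + 2 + 1, 58^63 ≡ 113 · 42 · 13 · 34 · 62 · 58; multiplying out mod 127: 113·42 = 4746 ≡ 47, then 47·13 = 611 ≡ 103, then 103·34 = 3502 ≡ 73, then 73·62 = 4526 ≡ 81, then 81·58 = 4698 ≡ 126. Thus 58^63 ≡ 126 ≡ −1 (mod 127).
The value −1 means 58 is a non-residue modulo 127, so t² ≡ 58 (mod 127) is impossible.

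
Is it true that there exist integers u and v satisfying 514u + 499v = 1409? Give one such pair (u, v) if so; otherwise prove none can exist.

514 and 499 are coprime, so 514u + 499v ranges over all of ℤ.
Dividing repeatedly: 514 = 1·499 + 15, 499 = 33·15 + 4, 15 = 3·4 + 3, 4 = 1·3 + 1, 3 = 3·1 + 0.
Back-substituting, 1 = 4 − 1·3 = 4 − (15 − 3·4) = −15 + 4·4 = −15 + 4·(499 − 33·15) = 4·499 − 133·15 = 4·499 − 133·(514 − 1·499) = −133·514 + 137·499; that is, 514·(-133) + 499·137 = 1.
Times 1409: 514·(-187397) + 499·193033 = 1409, so (-187397, 193033) solves it.
The general solution is u = -187397 + 499k, v = 193033 − 514k; taking k = 376 gives the smaller pair u = 227, v = -231.
Check: 514·227 + 499·(-231) = 116678 − 115269 = 1409. ✓

u = 227, v = -231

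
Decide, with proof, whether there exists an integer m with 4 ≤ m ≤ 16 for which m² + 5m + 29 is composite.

m = 9

At m = 9: 9² + 5·9 + 29 = 155 = 5·31, which is composite.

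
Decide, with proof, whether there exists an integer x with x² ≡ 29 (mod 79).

No, no such integer exists.

79 is prime, so by Euler's criterion 29 is a square mod 79 iff 29^((79−1)/2) = 29^39 ≡ 1 (mod 79).
Repeated squaring mod 79: 29^2 = 841 ≡ 51; 29^4 ≡ 51² = 2601 ≡ 73; 29^8 ≡ 73² = 5329 ≡ 36; 29^16 ≡ 36² = 1296 ≡ 32; 29^32 ≡ 32² = 1024 ≡ 76.
Since 39 = 32 + 4 + 2 + 1, 29^39 ≡ 76 · 73 · 51 · 29; multiplying out mod 79: 76·73 = 5548 ≡ 18, then 18·51 = 918 ≡ 49, then 49·29 = 1421 ≡ 78. Thus 29^39 ≡ 78 ≡ −1 (mod 79).
By Euler's criterion 29 is a quadratic non-residue mod 79: no x satisfies x² ≡ 29 (mod 79).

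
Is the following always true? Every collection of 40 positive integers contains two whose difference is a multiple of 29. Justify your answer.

Yes, this is always true.

Each integer lies in one of the 29 residue classes modulo 29.
Placing 40 integers into 29 classes, some class receives at least two — say a and b.
Then a ≡ b (mod 29), i.e. 29 ∣ (a − b).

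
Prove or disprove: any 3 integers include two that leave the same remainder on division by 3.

No; for instance {6, 7, 8} is a counterexample.

Consider the 3 integers 6, 7, 8. They lie in distinct residue classes modulo 3, since 3 ≤ 3.
So no two of them leave the same remainder on division by 3; the claim fails for this set.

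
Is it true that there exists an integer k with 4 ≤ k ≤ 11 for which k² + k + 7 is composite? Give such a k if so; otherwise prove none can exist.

At k = 4: 4² + 4 + 7 = 27 = 3·9, which is composite.

k = 4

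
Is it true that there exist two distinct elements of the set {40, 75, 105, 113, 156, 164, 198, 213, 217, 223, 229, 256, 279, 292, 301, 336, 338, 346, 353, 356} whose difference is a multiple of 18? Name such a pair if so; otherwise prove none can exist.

Yes: 40 and 256.

Reduce each element mod 18: 40↦4, 75↦3, 105↦15, 113↦5, 156↦12, 164↦2, 198↦0, 213↦15, 217↦1, 223↦7, 229↦13, 256↦4, 279↦9, 292↦4, 301↦13, 336↦12, 338↦14, 346↦4, 353↦11, 356↦14. The residue 4 repeats (at 40 and 256), and 256 − 40 = 216 = 12·18.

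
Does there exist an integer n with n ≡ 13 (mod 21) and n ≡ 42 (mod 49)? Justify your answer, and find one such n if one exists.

gcd(21, 49) = 7. If n ≡ 13 (mod 21) and n ≡ 42 (mod 49), then n ≡ 13 (mod 7) and n ≡ 42 (mod 7).
But 13 mod 7 = 6 while 42 mod 7 = 0, a contradiction.
Hence the system has no solution.

There is no such integer.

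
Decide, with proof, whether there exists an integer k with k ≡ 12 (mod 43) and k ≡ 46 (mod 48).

gcd(43, 48) = 1, so the Chinese Remainder Theorem guarantees exactly one residue class mod 2064 satisfying both.
Write k = 12 + 43t and require 12 + 43t ≡ 46 (mod 48), i.e. 43t ≡ 34 (mod 48).
Invert 43 mod 48 by the Euclidean algorithm: 48 = 1·43 + 5, 43 = 8·5 + 3, 5 = 1·3 + 2, 3 = 1·2 + 1, 2 = 2·1 + 0; back-substituting, 1 = 3 − 1·2 = 3 − (5 − 1·3) = −5 + 2·3 = −5 + 2·(43 − 8·5) = 2·43 − 17·5 = 2·43 − 17·(48 − 1·43) = −17·48 + 19·43. Hence 43·19 ≡ 1, so 43⁻¹ ≡ 19 (mod 48).
Multiplying by 19: t ≡ 19·34 = 646 ≡ 22 (mod 48).
With t = 22: k = 12 + 43·22 = 958.
Check: 958 mod 43 = 12, 958 mod 48 = 46. ✓

k = 958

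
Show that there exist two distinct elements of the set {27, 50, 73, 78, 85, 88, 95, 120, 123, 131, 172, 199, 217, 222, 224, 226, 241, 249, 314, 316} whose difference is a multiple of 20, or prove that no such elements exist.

No, no such pair exists.

Reduce each element modulo 20: 27↦7, 50↦10, 73↦13, 78↦18, 85↦5, 88↦8, 95↦15, 120↦0, 123↦3, 131↦11, 172↦12, 199↦19, 217↦17, 222↦2, 224↦4, 226↦6, 241↦1, 249↦9, 314↦14, 316↦16.
These 20 residues are pairwise different, hence no difference of two elements is divisible by 20.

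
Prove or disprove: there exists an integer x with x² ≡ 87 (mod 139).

No, no such integer exists.

139 is prime, so by Euler's criterion 87 is a square mod 139 iff 87^((139−1)/2) = 87^69 ≡ 1 (mod 139).
Squaring successively (mod 139): 87^2 = 7569 ≡ 63; 87^4 ≡ 63² = 3969 ≡ 77; 87^8 ≡ 77² = 5929 ≡ 91; 87^16 ≡ 91² = 8281 ≡ 80; 87^32 ≡ 80² = 6400 ≡ 6; 87^64 ≡ 6² = 36 ≡ 36.
Since 69 = 64 + 4 + 1, 87^69 ≡ 36 · 77 · 87; multiplying out mod 139: 36·77 = 2772 ≡ 131, then 131·87 = 11397 ≡ 138. Thus 87^69 ≡ 138 ≡ −1 (mod 139).
By Euler's criterion 87 is a quadratic non-residue mod 139: no x satisfies x² ≡ 87 (mod 139).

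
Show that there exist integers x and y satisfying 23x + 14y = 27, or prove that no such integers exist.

x = 3, y = -3

23 and 14 are coprime, so 23x + 14y ranges over all of ℤ.
Euclidean algorithm: 23 = 1·14 + 9, 14 = 1·9 + 5, 9 = 1·5 + 4, 5 = 1·4 + 1, 4 = 4·1 + 0.
Unwinding: 1 = 5 − 1·4 = 5 − (9 − 1·5) = −9 + 2·5 = −9 + 2·(14 − 1·9) = 2·14 − 3·9 = 2·14 − 3·(23 − 1·14) = −3·23 + 5·14, i.e. 23·(-3) + 14·5 = 1.
Times 27: 23·(-81) + 14·135 = 27, so (-81, 135) solves it.
Shifting by a multiple of (14, −23) keeps it a solution: x = -81 + 6·14 = 3, y = 135 − 6·23 = -3.
Check: 23·3 + 14·(-3) = 69 − 42 = 27. ✓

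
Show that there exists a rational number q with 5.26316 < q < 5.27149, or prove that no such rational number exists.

Multiplying by 15: 15·5.26316 = 78.94740 and 15·5.27149 = 79.07235, so the integer 79 lies strictly between them.
So q = 79/15 works: it is a ratio of integers, and dividing 15·5.26316 < 79 < 15·5.27149 through by 15 gives 5.26316 < 79/15 < 5.27149.

q = 79/15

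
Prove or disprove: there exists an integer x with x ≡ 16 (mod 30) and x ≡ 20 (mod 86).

The moduli are not coprime: gcd(30, 86) = 2. Compatibility requires 2 ∣ (20 − 16) = 4, which holds, so solutions exist.
The integers ≡ 16 (mod 30) are 16, 46, 76, 106, …; their remainders mod 86 are 16, 46, 76, 20, so x = 106 is the first that is ≡ 20 (mod 86).
Verify: 106 = 3·30 + 16 and 106 = 1·86 + 20. ✓

x = 106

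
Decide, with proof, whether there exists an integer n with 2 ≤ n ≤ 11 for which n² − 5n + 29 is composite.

At n = 11: 11² − 5·11 + 29 = 95 = 5·19, which is composite.

n = 11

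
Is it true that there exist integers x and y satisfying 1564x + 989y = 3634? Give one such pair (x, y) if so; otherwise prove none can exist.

gcd(1564, 989) = 23, and 23 divides 3634, so integer solutions exist.
Dividing through by 23 reduces the equation to 68x + 43y = 158.
Dividing repeatedly: 68 = 1·43 + 25, 43 = 1·25 + 18, 25 = 1·18 + 7, 18 = 2·7 + 4, 7 = 1·4 + 3, 4 = 1·3 + 1, 3 = 3·1 + 0.
Working back up the chain: 1 = 4 − 1·3 = 4 − (7 − 1·4) = −7 + 2·4 = −7 + 2·(18 − 2·7) = 2·18 − 5·7 = 2·18 − 5·(25 − 1·18) = −5·25 + 7·18 = −5·25 + 7·(43 − 1·25) = 7·43 − 12·25 = 7·43 − 12·(68 − 1·43) = −12·68 + 19·43. So 68·(-12) + 43·19 = 1.
Multiplying through by 158: x = (-12)·158 = -1896, y = 19·158 = 3002 is a solution.
Shifting by a multiple of (43, −68) keeps it a solution: x = -1896 + 45·43 = 39, y = 3002 − 45·68 = -58.
Indeed 1564·39 + 989·(-58) = 60996 − 57362 = 3634.

x = 39, y = -58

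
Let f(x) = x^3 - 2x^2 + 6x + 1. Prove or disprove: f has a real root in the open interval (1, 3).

f has no root in that interval.

f(1) = 6 and f(3) = 28, both positive.
The derivative f'(x) = 3x^2 - 4x + 6 is a quadratic with discriminant (-4)² − 4·3·6 = -56 < 0; it never vanishes, so it is always positive (sign of the leading coefficient).
So f is strictly increasing; between 1 and 3 its values lie between f(1) = 6 and f(3) = 28, all positive. Therefore f has no root in (1, 3).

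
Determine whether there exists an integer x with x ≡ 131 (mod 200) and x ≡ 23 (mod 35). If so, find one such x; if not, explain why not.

No such integer exists.

Both moduli are multiples of 5 = gcd(200, 35), so any solution would satisfy x ≡ 131 and x ≡ 23 modulo 5 simultaneously.
These are incompatible: 131 − 23 = 108 is not divisible by 5.
Hence the system has no solution.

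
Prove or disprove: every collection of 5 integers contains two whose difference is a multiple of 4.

Yes.

Partition the integers by their residue mod 4; there are 4 classes.
With 5 integers and only 4 classes, the pigeonhole principle forces two of them, say a and b, into the same class.
Then a ≡ b (mod 4), i.e. 4 ∣ (a − b).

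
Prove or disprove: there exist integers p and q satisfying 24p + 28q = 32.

p = 6, q = -4

gcd(24, 28) = 4, and 4 divides 32, so integer solutions exist.
Dividing through by 4 reduces the equation to 6p + 7q = 8.
Run the Euclidean algorithm on 7 and 6: 7 = 1·6 + 1, 6 = 6·1 + 0.
Back-substituting, 1 = 7 − 1·6; that is, 6·(-1) + 7·1 = 1.
Multiplying through by 8: p = (-1)·8 = -8, q = 1·8 = 8 is a solution.
Adding 2·7 to p and subtracting 2·6 from q gives the tidier solution (6, -4).
Check: 24·6 + 28·(-4) = 144 − 112 = 32. ✓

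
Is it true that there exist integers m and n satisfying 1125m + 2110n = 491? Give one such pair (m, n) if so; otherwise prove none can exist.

No such integers exist.

gcd(1125, 2110) = 5, so every integer of the form 1125m + 2110n is a multiple of 5.
However 491 leaves remainder 1 on division by 5.
Hence no integers m, n satisfy the equation.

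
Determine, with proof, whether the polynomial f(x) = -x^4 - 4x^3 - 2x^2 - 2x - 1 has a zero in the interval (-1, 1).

Yes, f has a root in the interval.

f(-1) = 2 and f(1) = -10, which have opposite signs.
f is continuous everywhere (it is a polynomial), in particular on [-1, 1].
By the Intermediate Value Theorem f must vanish at some point of (-1, 1).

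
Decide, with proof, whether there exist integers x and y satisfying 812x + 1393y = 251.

There are no such integers.

gcd(812, 1393) = 7, so every integer of the form 812x + 1393y is a multiple of 7.
But 251 is not a multiple of 7 (it leaves remainder 6).
Therefore 812x + 1393y = 251 has no solution in integers.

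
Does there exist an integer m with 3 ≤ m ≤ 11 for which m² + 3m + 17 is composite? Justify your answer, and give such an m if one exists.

At m = 4: 4² + 3·4 + 17 = 45 = 3·15, which is composite.

m = 4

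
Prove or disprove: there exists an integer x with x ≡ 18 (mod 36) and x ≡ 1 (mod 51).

No, no such integer exists.

Both moduli are multiples of 3 = gcd(36, 51), so any solution would satisfy x ≡ 18 and x ≡ 1 modulo 3 simultaneously.
But 18 mod 3 = 0 while 1 mod 3 = 1, a contradiction.
So no integer satisfies both congruences.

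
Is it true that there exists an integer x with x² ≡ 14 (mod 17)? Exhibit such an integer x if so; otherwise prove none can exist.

Since (17 − x)² ≡ x² (mod 17), it suffices to square x = 0, 1, …, 8: the residues are 0, 1, 4, 9, 16, 8, 2, 15, 13.
So the quadratic residues mod 17 are {0, 1, 2, 4, 8, 9, 13, 15, 16}, and 14 is not among them.
Hence no integer x has x² ≡ 14 (mod 17).

There is no such integer.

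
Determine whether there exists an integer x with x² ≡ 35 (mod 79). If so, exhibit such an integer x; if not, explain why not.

Apply Euler's criterion with the prime 79: 35 is a quadratic residue iff 35^39 ≡ 1 (mod 79), and a non-residue iff it is ≡ −1.
Repeated squaring mod 79: 35^2 = 1225 ≡ 40; 35^4 ≡ 40² = 1600 ≡ 20; 35^8 ≡ 20² = 400 ≡ 5; 35^16 ≡ 5² = 25 ≡ 25; 35^32 ≡ 25² = 625 ≡ 72.
Since 39 = 32 + 4 + 2 + 1, 35^39 ≡ 72 · 20 · 40 · 35; multiplying out mod 79: 72·20 = 1440 ≡ 18, then 18·40 = 720 ≡ 9, then 9·35 = 315 ≡ 78. Thus 35^39 ≡ 78 ≡ −1 (mod 79).
By Euler's criterion 35 is a quadratic non-residue mod 79: no x satisfies x² ≡ 35 (mod 79).

No, no such integer exists.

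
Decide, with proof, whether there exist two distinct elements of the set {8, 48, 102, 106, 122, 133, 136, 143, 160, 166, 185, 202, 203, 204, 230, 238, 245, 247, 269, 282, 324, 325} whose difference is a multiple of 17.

Yes: 48 and 133.

Both 48 and 133 leave remainder 14 on division by 17; their difference 85 = 5·17 is a multiple of 17.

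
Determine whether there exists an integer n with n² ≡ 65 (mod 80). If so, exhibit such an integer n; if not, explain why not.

Take n = 15. Then 15² = 225 = 2·80 + 65, so 15² ≡ 65 (mod 80).

n = 15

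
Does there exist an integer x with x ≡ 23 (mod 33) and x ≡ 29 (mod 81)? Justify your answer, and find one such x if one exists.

Here gcd(33, 81) = 3, and both 23 and 29 leave remainder 2 mod 3, so the system is consistent.
Put x = 23 + 33t, so we need 33t ≡ 6 (mod 81), equivalently (divide by 3) 11t ≡ 2 (mod 27).
Note 11·5 = 55 ≡ 1 (mod 27) (as 55 − 1 = 2·27), so 11⁻¹ ≡ 5.
Therefore t ≡ 5·2 = 10 (mod 27).
Then x = 23 + 33·10 = 353.
Check: 353 mod 33 = 23, 353 mod 81 = 29. ✓

x = 353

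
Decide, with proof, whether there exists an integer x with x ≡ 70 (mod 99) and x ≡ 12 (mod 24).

Reduce both congruences modulo 3, which divides 99 and 24: they say x ≡ 70 (mod 3) and x ≡ 12 (mod 3).
However 70 ≡ 1 and 12 ≡ 0 (mod 3), and 1 ≠ 0.
Hence the system has no solution.

No such integer exists.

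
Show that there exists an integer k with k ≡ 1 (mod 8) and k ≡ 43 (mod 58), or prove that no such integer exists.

k = 217

gcd(8, 58) = 2. A simultaneous solution exists iff 1 ≡ 43 (mod 2); here 1 mod 2 = 1 = 43 mod 2, so it does.
Write k = 1 + 8t. Then 8t ≡ 43 − 1 ≡ 42 (mod 58); dividing through by 2 gives 4t ≡ 21 (mod 29).
Invert 4 mod 29 by the Euclidean algorithm: 29 = 7·4 + 1, 4 = 4·1 + 0; back-substituting, 1 = 29 − 7·4. Hence 4·(-7) ≡ 1, so 4⁻¹ ≡ -7 ≡ 22 (mod 29).
Therefore t ≡ 22·21 = 462 ≡ 27 (mod 29).
Then k = 1 + 8·27 = 217.
Verify: 217 = 27·8 + 1 and 217 = 3·58 + 43. ✓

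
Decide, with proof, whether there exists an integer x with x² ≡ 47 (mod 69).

Work modulo the divisor 3 of 69. If x² ≡ 47 (mod 69) then x² ≡ 2 (mod 3).
Computing x² mod 3 for x = 0, 1, …, 1 (enough, by the symmetry x ↦ 3 − x) gives 0, 1.
So the quadratic residues mod 3 are {0, 1}, and 2 is not among them.
Therefore x² ≡ 47 (mod 69) has no solution.

There is no such integer.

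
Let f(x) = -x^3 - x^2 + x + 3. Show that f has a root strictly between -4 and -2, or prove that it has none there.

The endpoint values f(-4) = 47 and f(-2) = 5 are both positive. Claim: f(x) > 0 for every x in (-4, -2).
Shift to the endpoint -2: with x = -2 − u (0 < u < 2), one computes f(-2 − u) = u^3 + 5u^2 + 7u + 5.
All 4 nonzero coefficients of this polynomial in u are positive; hence for u > 0 the value is a sum of positive terms (the constant 5 among them).
Therefore f(x) > 0 throughout (-4, -2), and f has no zero there.

No.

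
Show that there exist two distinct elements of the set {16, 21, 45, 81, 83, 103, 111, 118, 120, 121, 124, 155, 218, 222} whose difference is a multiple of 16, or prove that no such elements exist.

No such pair exists.

Two integers differ by a multiple of 16 exactly when they have the same residue mod 16. The residues are 16↦0, 21↦5, 45↦13, 81↦1, 83↦3, 103↦7, 111↦15, 118↦6, 120↦8, 121↦9, 124↦12, 155↦11, 218↦10, 222↦14.
All 14 residues are distinct, so no two elements differ by a multiple of 16.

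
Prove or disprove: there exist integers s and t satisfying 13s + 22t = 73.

Since gcd(13, 22) = 1, every integer is an integer combination of 13 and 22.
Dividing repeatedly: 22 = 1·13 + 9, 13 = 1·9 + 4, 9 = 2·4 + 1, 4 = 4·1 + 0.
Unwinding: 1 = 9 − 2·4 = 9 − 2·(13 − 1·9) = −2·13 + 3·9 = −2·13 + 3·(22 − 1·13) = 3·22 − 5·13, i.e. 13·(-5) + 22·3 = 1.
Times 73: 13·(-365) + 22·219 = 73, so (-365, 219) solves it.
The general solution is s = -365 + 22k, t = 219 − 13k; taking k = 17 gives the smaller pair s = 9, t = -2.
Check: 13·9 + 22·(-2) = 117 − 44 = 73. ✓

s = 9, t = -2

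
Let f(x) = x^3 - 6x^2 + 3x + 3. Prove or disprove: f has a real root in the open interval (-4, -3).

No.

f(-4) = -169 and f(-3) = -87, both negative, so a sign-change argument is unavailable; we show f keeps this sign on the whole interval.
Substitute x = -3 − u, where 0 < u < 1 on the interval. Expanding, f(-3 − u) = -u^3 - 15u^2 - 66u - 87.
All 4 nonzero coefficients of this polynomial in u are negative; hence for u > 0 the value is a sum of negative terms (the constant -87 among them).
Therefore f(x) < 0 throughout (-4, -3), and f has no zero there.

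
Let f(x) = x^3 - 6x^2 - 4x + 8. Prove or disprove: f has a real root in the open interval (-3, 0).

Yes, f has a root in the interval.

f(-3) = -61 and f(0) = 8, which have opposite signs.
As a polynomial, f is continuous on every closed interval.
By the Intermediate Value Theorem, f takes the value 0 somewhere in the open interval.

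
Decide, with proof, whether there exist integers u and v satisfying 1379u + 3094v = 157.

There are no such integers.

Any value of 1379u + 3094v is a multiple of gcd(1379, 3094) = 7.
But 157 is not a multiple of 7 (it leaves remainder 3).
So the equation is unsolvable over ℤ.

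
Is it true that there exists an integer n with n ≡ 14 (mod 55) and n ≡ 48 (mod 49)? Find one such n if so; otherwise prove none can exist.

n = 1224

The moduli 55 and 49 are coprime, so by the Chinese Remainder Theorem a unique solution modulo 2695 exists.
Write n = 14 + 55t and require 14 + 55t ≡ 48 (mod 49), i.e. 55t ≡ 34 (mod 49).
55 ≡ 6 (mod 49), so this reads 6t ≡ 34 (mod 49). Note 6·41 = 246 ≡ 1 (mod 49) (as 246 − 1 = 5·49), so 6⁻¹ ≡ 41.
Therefore t ≡ 41·34 = 1394 ≡ 22 (mod 49).
With t = 22: n = 14 + 55·22 = 1224.
Indeed 1224 ≡ 14 (mod 55) and 1224 ≡ 48 (mod 49).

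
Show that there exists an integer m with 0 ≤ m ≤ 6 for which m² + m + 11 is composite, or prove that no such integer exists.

The values for m = 0, 1, …, 6 are 11, 13, 17, 23, 31, 41, 53, and each of these is prime.
So no value in the range makes the expression composite.

There is no such integer m in that range.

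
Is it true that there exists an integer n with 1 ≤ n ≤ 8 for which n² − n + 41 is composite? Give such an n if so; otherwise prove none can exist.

No such integer n in that range exists.

The values for n = 1, 2, …, 8 are 41, 43, 47, 53, 61, 71, 83, 97, and each of these is prime.
So no value in the range makes the expression composite.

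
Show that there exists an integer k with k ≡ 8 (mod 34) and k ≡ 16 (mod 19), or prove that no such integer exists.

gcd(34, 19) = 1, so the Chinese Remainder Theorem guarantees exactly one residue class mod 646 satisfying both.
Write k = 8 + 34t and require 8 + 34t ≡ 16 (mod 19), i.e. 34t ≡ 8 (mod 19).
34 ≡ 15 (mod 19), so this reads 15t ≡ 8 (mod 19). Since 15·14 = 210 = 11·19 + 1, the inverse of 15 mod 19 is 14.
Therefore t ≡ 14·8 = 112 ≡ 17 (mod 19).
Taking t = 17 gives k = 8 + 34·17 = 586.
Check: 586 mod 34 = 8, 586 mod 19 = 16. ✓

k = 586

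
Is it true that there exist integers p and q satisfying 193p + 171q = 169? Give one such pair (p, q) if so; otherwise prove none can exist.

p = 31, q = -34

Since gcd(193, 171) = 1, every integer is an integer combination of 193 and 171.
Euclidean algorithm: 193 = 1·171 + 22, 171 = 7·22 + 17, 22 = 1·17 + 5, 17 = 3·5 + 2, 5 = 2·2 + 1, 2 = 2·1 + 0.
Back-substituting, 1 = 5 − 2·2 = 5 − 2·(17 − 3·5) = −2·17 + 7·5 = −2·17 + 7·(22 − 1·17) = 7·22 − 9·17 = 7·22 − 9·(171 − 7·22) = −9·171 + 70·22 = −9·171 + 70·(193 − 1·171) = 70·193 − 79·171; that is, 193·70 + 171·(-79) = 1.
Scaling by 169 gives the particular solution (p, q) = (11830, -13351).
The general solution is p = 11830 + 171k, q = -13351 − 193k; taking k = -69 gives the smaller pair p = 31, q = -34.
Indeed 193·31 + 171·(-34) = 5983 − 5814 = 169.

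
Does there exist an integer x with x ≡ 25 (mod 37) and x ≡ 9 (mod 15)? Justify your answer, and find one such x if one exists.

x = 99

gcd(37, 15) = 1, so the Chinese Remainder Theorem guarantees exactly one residue class mod 555 satisfying both.
Any solution of the first congruence is x = 25 + 37t; substituting into the second, 37t ≡ 9 − 25 ≡ 14 (mod 15).
37 ≡ 7 (mod 15), so this reads 7t ≡ 14 (mod 15). Note 7·13 = 91 ≡ 1 (mod 15) (as 91 − 1 = 6·15), so 7⁻¹ ≡ 13.
Multiplying by 13: t ≡ 13·14 = 182 ≡ 2 (mod 15).
Taking t = 2 gives x = 25 + 37·2 = 99.
Check: 99 mod 37 = 25, 99 mod 15 = 9. ✓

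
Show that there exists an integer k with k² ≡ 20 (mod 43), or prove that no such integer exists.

No such integer exists.

Apply Euler's criterion with the prime 43: 20 is a quadratic residue iff 20^21 ≡ 1 (mod 43), and a non-residue iff it is ≡ −1.
Squaring successively (mod 43): 20^2 = 400 ≡ 13; 20^4 ≡ 13² = 169 ≡ 40; 20^8 ≡ 40² = 1600 ≡ 9; 20^16 ≡ 9² = 81 ≡ 38.
Since 21 = 16 + 4 + 1, 20^21 ≡ 38 · 40 · 20; multiplying out mod 43: 38·40 = 1520 ≡ 15, then 15·20 = 300 ≡ 42. Thus 20^21 ≡ 42 ≡ −1 (mod 43).
By Euler's criterion 20 is a quadratic non-residue mod 43: no k satisfies k² ≡ 20 (mod 43).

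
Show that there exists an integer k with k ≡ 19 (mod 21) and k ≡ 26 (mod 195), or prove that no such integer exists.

There is no such integer.

Reduce both congruences modulo 3, which divides 21 and 195: they say k ≡ 19 (mod 3) and k ≡ 26 (mod 3).
But 19 mod 3 = 1 while 26 mod 3 = 2, a contradiction.
Hence the system has no solution.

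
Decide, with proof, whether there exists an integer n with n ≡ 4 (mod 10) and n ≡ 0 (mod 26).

n = 104

Here gcd(10, 26) = 2, and both 4 and 0 leave remainder 0 mod 2, so the system is consistent.
Put n = 4 + 10t, so we need 10t ≡ 22 (mod 26), equivalently (divide by 2) 5t ≡ 11 (mod 13).
Since 5·8 = 40 = 3·13 + 1, the inverse of 5 mod 13 is 8.
Multiplying by 8: t ≡ 8·11 = 88 ≡ 10 (mod 13).
Then n = 4 + 10·10 = 104.
Verify: 104 = 10·10 + 4 and 104 = 4·26 + 0. ✓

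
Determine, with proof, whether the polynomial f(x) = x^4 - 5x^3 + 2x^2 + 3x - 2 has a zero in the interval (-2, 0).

Such a root exists.

f(-2) = 56 and f(0) = -2, which have opposite signs.
Since f is a polynomial it is continuous on [-2, 0].
By the Intermediate Value Theorem, f takes the value 0 somewhere in the open interval.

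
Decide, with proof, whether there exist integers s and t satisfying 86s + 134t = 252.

s = 45, t = -27

Since gcd(86, 134) = 2 and 252 = 2·126, Bézout's identity guarantees a solution.
Dividing through by 2 reduces the equation to 43s + 67t = 126.
Run the Euclidean algorithm on 67 and 43: 67 = 1·43 + 24, 43 = 1·24 + 19, 24 = 1·19 + 5, 19 = 3·5 + 4, 5 = 1·4 + 1, 4 = 4·1 + 0.
Working back up the chain: 1 = 5 − 1·4 = 5 − (19 − 3·5) = −19 + 4·5 = −19 + 4·(24 − 1·19) = 4·24 − 5·19 = 4·24 − 5·(43 − 1·24) = −5·43 + 9·24 = −5·43 + 9·(67 − 1·43) = 9·67 − 14·43. So 43·(-14) + 67·9 = 1.
Scaling by 126 gives the particular solution (s, t) = (-1764, 1134).
Shifting by a multiple of (67, −43) keeps it a solution: s = -1764 + 27·67 = 45, t = 1134 − 27·43 = -27.
Check: 86·45 + 134·(-27) = 3870 − 3618 = 252. ✓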